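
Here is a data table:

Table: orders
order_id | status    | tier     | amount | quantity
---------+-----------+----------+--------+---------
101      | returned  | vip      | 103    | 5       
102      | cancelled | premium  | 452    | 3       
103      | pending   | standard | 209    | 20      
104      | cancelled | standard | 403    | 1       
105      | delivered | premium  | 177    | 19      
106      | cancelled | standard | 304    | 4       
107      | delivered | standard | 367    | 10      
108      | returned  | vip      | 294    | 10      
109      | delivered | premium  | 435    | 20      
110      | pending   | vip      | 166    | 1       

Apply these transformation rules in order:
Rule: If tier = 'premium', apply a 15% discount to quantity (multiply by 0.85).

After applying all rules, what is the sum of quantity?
86.7

Step 1: Records with tier = 'premium' have total quantity = 42
Step 2: Apply multiplier: 42 × 0.85 = 35.7
Step 3: Other records total: 51
Step 4: Final sum = 35.7 + 51 = 86.7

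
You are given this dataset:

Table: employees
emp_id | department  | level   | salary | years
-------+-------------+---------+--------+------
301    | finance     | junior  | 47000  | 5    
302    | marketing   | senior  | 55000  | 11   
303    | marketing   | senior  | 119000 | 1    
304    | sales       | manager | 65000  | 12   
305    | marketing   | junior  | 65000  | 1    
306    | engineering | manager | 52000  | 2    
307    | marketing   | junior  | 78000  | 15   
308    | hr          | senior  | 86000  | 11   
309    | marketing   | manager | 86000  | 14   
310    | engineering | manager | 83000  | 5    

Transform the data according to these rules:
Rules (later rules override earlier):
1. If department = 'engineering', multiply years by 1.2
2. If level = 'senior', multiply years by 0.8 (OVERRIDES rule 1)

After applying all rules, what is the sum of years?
73.8

Step 1: Rule 2 takes priority for records with level = 'senior'
  - 3 records: 23 × 0.8 = 18.4
Step 2: Rule 1 applies to remaining records with department = 'engineering'
  - 2 records: 7 × 1.2 = 8.4
Step 3: Other records unchanged: 47
Step 4: Final sum = 18.4 + 8.4 + 47 = 73.8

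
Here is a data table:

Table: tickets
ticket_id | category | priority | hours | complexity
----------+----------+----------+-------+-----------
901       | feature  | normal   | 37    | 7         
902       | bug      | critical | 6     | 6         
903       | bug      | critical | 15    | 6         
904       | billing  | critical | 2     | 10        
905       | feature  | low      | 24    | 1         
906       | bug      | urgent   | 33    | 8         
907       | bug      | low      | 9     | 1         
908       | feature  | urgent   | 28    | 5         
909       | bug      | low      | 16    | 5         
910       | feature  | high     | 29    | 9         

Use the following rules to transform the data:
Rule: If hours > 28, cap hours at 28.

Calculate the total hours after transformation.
184

Step 1: 3 records have hours > 28
Step 2: These records originally summed to 99
Step 3: After capping: 3 × 28 = 84
Step 4: Unaffected records sum: 100
Step 5: Final sum = 84 + 100 = 184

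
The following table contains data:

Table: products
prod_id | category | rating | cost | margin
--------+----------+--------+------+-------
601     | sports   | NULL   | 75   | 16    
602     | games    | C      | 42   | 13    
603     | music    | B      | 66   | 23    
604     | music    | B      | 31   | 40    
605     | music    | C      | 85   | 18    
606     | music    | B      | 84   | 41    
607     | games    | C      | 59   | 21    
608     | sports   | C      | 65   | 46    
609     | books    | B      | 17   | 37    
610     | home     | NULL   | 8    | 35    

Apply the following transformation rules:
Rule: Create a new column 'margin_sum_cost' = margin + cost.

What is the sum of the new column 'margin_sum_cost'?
822

Step 1: For each record, compute margin + cost
Example calculations:
  16 + 75 = 91
  13 + 42 = 55
  23 + 66 = 89
  ...
Step 2: Sum all derived values
Step 3: Total = 822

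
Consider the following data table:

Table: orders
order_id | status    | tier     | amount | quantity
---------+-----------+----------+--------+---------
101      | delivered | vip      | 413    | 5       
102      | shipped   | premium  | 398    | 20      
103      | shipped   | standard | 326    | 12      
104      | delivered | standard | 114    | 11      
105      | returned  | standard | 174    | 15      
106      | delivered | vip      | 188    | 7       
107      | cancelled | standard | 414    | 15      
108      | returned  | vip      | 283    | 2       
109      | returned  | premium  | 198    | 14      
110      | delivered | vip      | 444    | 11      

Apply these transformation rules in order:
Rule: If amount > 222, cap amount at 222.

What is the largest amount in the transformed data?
222

Step 1: Original maximum amount = 444
Step 2: Apply cap at 222
Step 3: 6 records had amount > 222 and were capped
Step 4: Maximum after transformation = 222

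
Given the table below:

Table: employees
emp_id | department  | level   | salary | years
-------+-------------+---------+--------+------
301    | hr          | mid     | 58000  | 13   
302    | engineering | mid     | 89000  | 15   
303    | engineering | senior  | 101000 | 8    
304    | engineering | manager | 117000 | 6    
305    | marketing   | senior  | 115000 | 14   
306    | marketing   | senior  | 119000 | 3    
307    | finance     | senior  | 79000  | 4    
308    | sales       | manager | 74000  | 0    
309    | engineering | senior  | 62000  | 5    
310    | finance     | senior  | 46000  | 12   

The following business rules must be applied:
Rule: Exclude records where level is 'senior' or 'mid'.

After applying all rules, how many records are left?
2

Step 1: Count records to exclude
  - 6 (senior) + 2 (mid) = 8 records
Step 2: Total records: 10
Step 3: Remaining = 10 - 8 = 2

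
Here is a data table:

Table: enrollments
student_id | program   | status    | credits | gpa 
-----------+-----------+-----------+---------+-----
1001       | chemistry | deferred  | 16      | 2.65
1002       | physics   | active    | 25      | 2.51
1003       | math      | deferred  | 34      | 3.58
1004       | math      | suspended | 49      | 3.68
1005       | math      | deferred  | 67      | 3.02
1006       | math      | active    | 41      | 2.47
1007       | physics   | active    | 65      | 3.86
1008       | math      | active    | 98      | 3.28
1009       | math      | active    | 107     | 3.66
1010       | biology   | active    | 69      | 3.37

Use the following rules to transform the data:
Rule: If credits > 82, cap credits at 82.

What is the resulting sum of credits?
530

Step 1: 2 records have credits > 82
Step 2: These records originally summed to 205
Step 3: After capping: 2 × 82 = 164
Step 4: Unaffected records sum: 366
Step 5: Final sum = 164 + 366 = 530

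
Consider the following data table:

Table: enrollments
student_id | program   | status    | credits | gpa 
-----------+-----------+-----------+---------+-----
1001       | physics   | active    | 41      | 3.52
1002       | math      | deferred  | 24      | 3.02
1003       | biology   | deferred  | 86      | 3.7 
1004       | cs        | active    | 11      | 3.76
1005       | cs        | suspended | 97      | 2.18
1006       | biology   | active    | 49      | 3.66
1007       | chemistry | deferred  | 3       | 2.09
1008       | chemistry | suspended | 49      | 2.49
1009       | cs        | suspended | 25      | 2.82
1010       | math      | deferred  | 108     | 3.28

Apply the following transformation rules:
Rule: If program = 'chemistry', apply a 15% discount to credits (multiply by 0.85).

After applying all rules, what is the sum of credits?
485.2

Step 1: Records with program = 'chemistry' have total credits = 52
Step 2: Apply multiplier: 52 × 0.85 = 44.2
Step 3: Other records total: 441
Step 4: Final sum = 44.2 + 441 = 485.2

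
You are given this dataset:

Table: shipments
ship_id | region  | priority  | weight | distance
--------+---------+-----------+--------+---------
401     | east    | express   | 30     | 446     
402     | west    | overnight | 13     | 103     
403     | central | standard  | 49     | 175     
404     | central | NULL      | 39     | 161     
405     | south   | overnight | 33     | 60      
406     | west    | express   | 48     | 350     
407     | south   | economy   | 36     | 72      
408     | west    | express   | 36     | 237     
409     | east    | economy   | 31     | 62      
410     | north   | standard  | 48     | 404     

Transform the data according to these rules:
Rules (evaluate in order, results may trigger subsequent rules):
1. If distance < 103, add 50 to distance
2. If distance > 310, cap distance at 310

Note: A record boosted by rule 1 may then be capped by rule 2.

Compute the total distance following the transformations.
1950

Step 1: Apply rule 1 to records with distance < 103
  - 3 records get bonus of 50
  - Of these, 0 records then exceed 310 and get capped
Step 2: Apply rule 2 to records with distance > 310
  - 3 records (original) are capped
Step 3: Calculate final sum = 1950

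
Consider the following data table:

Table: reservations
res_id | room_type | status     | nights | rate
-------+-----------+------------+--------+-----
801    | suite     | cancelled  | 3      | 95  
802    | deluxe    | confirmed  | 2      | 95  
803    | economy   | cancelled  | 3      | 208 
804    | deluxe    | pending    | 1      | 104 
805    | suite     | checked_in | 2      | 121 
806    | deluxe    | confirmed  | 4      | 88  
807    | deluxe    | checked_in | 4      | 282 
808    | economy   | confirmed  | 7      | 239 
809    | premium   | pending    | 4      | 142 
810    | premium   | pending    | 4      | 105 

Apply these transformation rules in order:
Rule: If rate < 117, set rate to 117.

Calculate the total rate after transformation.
1577

Step 1: 5 records have rate < 117
Step 2: These records originally summed to 487
Step 3: After setting to minimum: 5 × 117 = 585
Step 4: Unaffected records sum: 992
Step 5: Final sum = 585 + 992 = 1577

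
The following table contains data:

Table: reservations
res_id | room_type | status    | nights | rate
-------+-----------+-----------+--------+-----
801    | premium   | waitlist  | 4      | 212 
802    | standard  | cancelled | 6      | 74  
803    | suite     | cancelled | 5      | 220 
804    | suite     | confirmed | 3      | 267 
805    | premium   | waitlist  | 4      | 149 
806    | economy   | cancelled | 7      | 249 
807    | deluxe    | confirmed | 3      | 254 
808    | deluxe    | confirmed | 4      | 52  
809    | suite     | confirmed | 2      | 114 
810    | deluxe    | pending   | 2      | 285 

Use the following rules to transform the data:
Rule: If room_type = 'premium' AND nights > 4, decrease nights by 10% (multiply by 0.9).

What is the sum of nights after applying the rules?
40

Step 1: Find records where room_type = 'premium' AND nights > 4
Step 2: 0 records match, summing to 0
Step 3: After multiplier: 0 × 0.9 = 0.0
Step 4: Unaffected records sum: 40
Step 5: Final sum = 0.0 + 40 = 40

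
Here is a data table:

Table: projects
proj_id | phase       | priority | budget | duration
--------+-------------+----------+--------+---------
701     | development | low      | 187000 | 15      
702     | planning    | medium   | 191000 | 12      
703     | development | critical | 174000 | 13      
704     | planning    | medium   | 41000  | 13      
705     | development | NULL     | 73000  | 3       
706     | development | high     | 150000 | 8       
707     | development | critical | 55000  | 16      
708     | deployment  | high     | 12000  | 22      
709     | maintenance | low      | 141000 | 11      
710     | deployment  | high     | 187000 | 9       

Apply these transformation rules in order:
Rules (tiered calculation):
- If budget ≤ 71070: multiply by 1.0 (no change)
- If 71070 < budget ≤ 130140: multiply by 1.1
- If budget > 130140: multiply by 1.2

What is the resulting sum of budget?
1424300.0

Step 1: Tier 1 (budget ≤ 71070): 3 records, sum = 108000 × 1.0 = 108000.0
Step 2: Tier 2 (71070 < budget ≤ 130140): 1 records, sum = 73000 × 1.1 = 80300.0
Step 3: Tier 3 (budget > 130140): 6 records, sum = 1030000 × 1.2 = 1236000.0
Step 4: Final sum = 108000.0 + 80300.0 + 1236000.0 = 1424300.0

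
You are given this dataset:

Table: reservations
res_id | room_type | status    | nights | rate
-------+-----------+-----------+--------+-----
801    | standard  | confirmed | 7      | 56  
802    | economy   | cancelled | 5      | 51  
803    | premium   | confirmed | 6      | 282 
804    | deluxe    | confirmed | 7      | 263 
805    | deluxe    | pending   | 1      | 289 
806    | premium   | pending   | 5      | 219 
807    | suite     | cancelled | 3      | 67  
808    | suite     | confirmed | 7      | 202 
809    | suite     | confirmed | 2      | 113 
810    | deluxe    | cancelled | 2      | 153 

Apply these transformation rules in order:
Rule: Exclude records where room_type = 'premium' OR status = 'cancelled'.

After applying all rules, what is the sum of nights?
24

Step 1: Find records where room_type = 'premium' OR status = 'cancelled'
Step 2: 5 records match, summing to 21
Step 3: Original sum: 45
Step 4: Remaining sum = 45 - 21 = 24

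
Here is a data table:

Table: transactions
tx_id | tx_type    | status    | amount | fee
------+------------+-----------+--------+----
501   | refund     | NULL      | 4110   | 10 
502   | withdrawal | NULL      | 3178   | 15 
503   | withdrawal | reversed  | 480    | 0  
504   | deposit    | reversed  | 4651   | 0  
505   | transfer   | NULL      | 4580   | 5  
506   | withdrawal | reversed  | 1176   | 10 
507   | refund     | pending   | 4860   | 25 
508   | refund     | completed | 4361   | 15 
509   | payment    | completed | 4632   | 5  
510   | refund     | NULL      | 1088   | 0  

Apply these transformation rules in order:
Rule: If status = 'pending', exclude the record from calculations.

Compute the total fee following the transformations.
60

Step 1: Identify records where status = 'pending'
Step 2: The excluded records sum to 25
Step 3: Original total fee = 85
Step 4: Remaining total = 85 - 25 = 60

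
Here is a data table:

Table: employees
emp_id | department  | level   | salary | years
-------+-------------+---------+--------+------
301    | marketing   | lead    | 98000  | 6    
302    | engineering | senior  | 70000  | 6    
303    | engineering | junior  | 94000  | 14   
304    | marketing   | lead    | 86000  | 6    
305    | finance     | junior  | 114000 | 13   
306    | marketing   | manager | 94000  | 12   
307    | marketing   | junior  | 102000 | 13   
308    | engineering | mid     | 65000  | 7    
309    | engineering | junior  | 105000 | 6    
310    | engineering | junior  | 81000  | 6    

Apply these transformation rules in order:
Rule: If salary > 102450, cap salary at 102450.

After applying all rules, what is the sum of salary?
894900

Step 1: 2 records have salary > 102450
Step 2: These records originally summed to 219000
Step 3: After capping: 2 × 102450 = 204900
Step 4: Unaffected records sum: 690000
Step 5: Final sum = 204900 + 690000 = 894900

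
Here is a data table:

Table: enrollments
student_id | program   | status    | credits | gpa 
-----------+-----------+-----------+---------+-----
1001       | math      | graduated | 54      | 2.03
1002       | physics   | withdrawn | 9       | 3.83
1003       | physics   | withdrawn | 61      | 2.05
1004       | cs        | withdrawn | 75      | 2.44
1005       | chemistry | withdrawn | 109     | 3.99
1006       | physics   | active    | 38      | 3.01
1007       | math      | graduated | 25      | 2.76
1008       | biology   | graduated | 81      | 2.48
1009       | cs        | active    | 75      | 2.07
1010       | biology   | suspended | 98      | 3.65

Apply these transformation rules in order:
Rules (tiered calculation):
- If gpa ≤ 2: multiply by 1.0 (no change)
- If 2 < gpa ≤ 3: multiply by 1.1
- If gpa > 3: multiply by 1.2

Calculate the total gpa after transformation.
32.59

Step 1: Tier 1 (gpa ≤ 2): 0 records, sum = 0 × 1.0 = 0.0
Step 2: Tier 2 (2 < gpa ≤ 3): 6 records, sum = 13.83 × 1.1 = 15.21
Step 3: Tier 3 (gpa > 3): 4 records, sum = 14.48 × 1.2 = 17.38
Step 4: Final sum = 0.0 + 15.21 + 17.38 = 32.59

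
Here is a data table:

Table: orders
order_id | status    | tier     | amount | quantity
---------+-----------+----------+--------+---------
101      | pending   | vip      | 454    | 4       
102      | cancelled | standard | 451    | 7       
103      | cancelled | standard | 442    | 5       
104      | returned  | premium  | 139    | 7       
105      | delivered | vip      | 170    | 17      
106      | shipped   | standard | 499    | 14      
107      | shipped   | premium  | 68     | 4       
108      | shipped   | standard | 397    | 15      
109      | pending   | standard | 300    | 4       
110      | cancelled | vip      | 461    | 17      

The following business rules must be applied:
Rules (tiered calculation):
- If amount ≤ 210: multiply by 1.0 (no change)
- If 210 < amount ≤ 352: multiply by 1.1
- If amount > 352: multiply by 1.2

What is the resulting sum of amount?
3951.8

Step 1: Tier 1 (amount ≤ 210): 3 records, sum = 377 × 1.0 = 377.0
Step 2: Tier 2 (210 < amount ≤ 352): 1 records, sum = 300 × 1.1 = 330.0
Step 3: Tier 3 (amount > 352): 6 records, sum = 2704 × 1.2 = 3244.8
Step 4: Final sum = 377.0 + 330.0 + 3244.8 = 3951.8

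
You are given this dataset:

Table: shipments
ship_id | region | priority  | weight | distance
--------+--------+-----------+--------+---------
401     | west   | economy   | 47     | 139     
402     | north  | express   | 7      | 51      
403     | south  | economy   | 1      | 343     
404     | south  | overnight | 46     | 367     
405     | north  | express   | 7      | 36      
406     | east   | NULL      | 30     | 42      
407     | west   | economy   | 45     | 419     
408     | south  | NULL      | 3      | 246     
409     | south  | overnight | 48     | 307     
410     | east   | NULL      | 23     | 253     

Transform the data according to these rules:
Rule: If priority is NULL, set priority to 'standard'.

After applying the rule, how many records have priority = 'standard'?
3

Step 1: Count records where priority IS NULL
Step 2: Found 3 records with NULL priority
Step 3: These records will have priority set to 'standard'
Step 4: Records already having priority = 'standard': 0
Step 5: Answer: 3 + 0 = 3 records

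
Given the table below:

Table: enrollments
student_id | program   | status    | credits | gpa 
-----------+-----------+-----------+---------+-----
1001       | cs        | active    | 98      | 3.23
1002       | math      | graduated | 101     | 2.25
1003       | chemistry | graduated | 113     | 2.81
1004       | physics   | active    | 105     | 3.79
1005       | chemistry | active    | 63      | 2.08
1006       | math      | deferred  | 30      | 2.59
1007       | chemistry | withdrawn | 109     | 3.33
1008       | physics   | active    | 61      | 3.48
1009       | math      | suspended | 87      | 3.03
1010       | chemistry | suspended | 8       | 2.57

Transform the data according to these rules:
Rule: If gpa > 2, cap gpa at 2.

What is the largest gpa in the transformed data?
2

Step 1: Original maximum gpa = 3.79
Step 2: Apply cap at 2
Step 3: 10 records had gpa > 2 and were capped
Step 4: Maximum after transformation = 2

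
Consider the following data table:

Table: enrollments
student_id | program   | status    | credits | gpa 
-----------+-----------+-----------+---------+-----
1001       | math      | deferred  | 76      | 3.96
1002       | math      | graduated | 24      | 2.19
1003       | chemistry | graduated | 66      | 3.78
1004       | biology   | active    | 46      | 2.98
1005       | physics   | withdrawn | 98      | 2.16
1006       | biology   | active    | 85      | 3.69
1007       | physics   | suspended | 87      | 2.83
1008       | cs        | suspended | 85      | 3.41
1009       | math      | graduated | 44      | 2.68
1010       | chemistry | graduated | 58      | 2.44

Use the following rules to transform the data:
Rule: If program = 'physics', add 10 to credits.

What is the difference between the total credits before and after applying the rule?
20

Step 1: Original sum of credits = 669
Step 2: 2 records have program = 'physics'
Step 3: Each affected record changes by 10
Step 4: Total change = 2 × 10 = 20
Step 5: New sum = 669 + 20 = 689
Step 6: Difference = |689 - 669| = 20
        (Sum increased by 20)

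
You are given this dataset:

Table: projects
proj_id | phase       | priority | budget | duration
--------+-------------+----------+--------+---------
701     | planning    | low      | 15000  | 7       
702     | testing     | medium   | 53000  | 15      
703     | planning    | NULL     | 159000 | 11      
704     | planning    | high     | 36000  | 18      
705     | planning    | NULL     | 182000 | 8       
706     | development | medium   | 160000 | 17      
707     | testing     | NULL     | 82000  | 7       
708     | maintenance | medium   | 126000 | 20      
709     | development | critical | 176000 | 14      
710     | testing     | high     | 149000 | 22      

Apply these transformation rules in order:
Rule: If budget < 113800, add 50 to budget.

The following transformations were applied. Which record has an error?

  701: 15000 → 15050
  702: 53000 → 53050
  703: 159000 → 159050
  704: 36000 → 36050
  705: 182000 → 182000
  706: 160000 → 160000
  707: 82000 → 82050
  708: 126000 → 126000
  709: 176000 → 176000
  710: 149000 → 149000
Record 703 has an error. The correct transformed value should be 159000, not 159050.

Step 1: Check each record against the rule
Step 2: Record 703 has budget = 159000
Step 3: Since 159000 >= 113800, the bonus should not have been applied
Step 4: Correct value = 159000, but claimed value = 159050
Conclusion: Record 703 has the error.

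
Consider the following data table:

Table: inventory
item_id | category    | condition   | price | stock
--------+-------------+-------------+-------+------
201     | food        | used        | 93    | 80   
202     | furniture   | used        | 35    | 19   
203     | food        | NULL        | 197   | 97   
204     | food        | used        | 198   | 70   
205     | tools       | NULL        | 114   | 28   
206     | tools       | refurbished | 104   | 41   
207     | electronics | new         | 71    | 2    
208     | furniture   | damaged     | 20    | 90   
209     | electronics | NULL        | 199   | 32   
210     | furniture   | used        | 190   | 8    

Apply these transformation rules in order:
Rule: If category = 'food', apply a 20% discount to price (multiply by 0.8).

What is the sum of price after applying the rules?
1123.4

Step 1: Records with category = 'food' have total price = 488
Step 2: Apply multiplier: 488 × 0.8 = 390.4
Step 3: Other records total: 733
Step 4: Final sum = 390.4 + 733 = 1123.4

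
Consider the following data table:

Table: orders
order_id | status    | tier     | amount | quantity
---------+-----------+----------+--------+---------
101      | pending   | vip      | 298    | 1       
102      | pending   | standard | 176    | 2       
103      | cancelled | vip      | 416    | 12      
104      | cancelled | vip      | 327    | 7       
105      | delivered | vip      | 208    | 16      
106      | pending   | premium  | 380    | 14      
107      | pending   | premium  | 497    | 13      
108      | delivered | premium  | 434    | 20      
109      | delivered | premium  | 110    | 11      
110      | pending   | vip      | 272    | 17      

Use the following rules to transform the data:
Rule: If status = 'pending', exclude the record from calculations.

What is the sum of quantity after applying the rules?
66

Step 1: Identify records where status = 'pending'
Step 2: The excluded records sum to 47
Step 3: Original total quantity = 113
Step 4: Remaining total = 113 - 47 = 66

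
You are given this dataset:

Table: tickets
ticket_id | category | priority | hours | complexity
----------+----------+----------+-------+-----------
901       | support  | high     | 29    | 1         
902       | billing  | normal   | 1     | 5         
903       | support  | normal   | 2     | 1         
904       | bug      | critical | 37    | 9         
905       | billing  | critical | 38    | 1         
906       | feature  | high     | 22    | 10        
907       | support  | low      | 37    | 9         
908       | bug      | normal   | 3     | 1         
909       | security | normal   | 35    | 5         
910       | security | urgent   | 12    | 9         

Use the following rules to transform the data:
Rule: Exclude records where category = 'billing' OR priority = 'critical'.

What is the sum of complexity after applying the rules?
36

Step 1: Find records where category = 'billing' OR priority = 'critical'
Step 2: 3 records match, summing to 15
Step 3: Original sum: 51
Step 4: Remaining sum = 51 - 15 = 36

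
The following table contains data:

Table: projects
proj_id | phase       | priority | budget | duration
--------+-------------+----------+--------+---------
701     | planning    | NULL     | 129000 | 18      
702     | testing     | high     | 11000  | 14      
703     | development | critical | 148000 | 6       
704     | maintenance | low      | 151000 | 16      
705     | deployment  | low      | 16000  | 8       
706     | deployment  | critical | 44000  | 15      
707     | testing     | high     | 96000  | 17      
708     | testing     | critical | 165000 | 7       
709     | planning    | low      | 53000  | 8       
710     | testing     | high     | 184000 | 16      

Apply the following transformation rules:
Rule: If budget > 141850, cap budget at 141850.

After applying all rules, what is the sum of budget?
916400

Step 1: 4 records have budget > 141850
Step 2: These records originally summed to 648000
Step 3: After capping: 4 × 141850 = 567400
Step 4: Unaffected records sum: 349000
Step 5: Final sum = 567400 + 349000 = 916400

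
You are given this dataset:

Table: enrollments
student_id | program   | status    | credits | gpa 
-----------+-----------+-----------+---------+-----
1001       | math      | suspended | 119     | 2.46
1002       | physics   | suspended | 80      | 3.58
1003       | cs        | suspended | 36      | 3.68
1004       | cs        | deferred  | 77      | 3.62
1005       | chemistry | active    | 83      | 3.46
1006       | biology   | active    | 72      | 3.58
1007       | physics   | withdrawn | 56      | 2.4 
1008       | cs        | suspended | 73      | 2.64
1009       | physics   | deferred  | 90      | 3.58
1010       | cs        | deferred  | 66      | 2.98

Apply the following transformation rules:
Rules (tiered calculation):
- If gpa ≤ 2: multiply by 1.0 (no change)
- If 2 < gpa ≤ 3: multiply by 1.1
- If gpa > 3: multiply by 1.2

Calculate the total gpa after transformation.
37.33

Step 1: Tier 1 (gpa ≤ 2): 0 records, sum = 0 × 1.0 = 0.0
Step 2: Tier 2 (2 < gpa ≤ 3): 4 records, sum = 10.48 × 1.1 = 11.53
Step 3: Tier 3 (gpa > 3): 6 records, sum = 21.5 × 1.2 = 25.8
Step 4: Final sum = 0.0 + 11.53 + 25.8 = 37.33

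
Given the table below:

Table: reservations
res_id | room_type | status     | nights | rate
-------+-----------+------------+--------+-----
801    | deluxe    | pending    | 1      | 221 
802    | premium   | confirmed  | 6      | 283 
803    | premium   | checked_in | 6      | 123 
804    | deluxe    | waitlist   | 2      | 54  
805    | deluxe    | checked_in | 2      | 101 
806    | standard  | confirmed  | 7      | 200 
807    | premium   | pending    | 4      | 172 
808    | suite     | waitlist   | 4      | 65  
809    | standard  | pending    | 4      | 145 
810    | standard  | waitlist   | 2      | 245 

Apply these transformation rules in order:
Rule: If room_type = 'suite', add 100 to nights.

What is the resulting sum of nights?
138

Step 1: Count records where room_type = 'suite': 1
Step 2: Total bonus added: 1 × 100 = 100
Step 3: Original sum of nights: 38
Step 4: Final sum = 38 + 100 = 138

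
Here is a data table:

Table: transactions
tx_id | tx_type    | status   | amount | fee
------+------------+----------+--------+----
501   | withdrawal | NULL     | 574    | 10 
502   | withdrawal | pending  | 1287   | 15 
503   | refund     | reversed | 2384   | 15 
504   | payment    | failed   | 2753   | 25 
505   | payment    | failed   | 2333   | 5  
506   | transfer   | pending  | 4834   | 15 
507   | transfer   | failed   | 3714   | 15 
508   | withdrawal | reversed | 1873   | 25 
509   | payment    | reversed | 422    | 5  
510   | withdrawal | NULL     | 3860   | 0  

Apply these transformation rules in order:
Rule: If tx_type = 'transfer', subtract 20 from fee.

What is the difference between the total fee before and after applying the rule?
40

Step 1: Original sum of fee = 130
Step 2: 2 records have tx_type = 'transfer'
Step 3: Each affected record changes by -20
Step 4: Total change = 2 × -20 = -40
Step 5: New sum = 130 + -40 = 90
Step 6: Difference = |90 - 130| = 40
        (Sum decreased by 40)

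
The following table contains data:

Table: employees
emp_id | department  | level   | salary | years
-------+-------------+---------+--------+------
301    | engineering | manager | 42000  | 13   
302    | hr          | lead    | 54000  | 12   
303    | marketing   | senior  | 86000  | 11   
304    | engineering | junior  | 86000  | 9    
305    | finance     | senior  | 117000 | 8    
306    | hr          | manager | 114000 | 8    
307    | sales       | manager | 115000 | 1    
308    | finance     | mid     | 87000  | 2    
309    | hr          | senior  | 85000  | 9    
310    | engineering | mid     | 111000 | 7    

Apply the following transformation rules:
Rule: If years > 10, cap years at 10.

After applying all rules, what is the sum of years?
74

Step 1: 3 records have years > 10
Step 2: These records originally summed to 36
Step 3: After capping: 3 × 10 = 30
Step 4: Unaffected records sum: 44
Step 5: Final sum = 30 + 44 = 74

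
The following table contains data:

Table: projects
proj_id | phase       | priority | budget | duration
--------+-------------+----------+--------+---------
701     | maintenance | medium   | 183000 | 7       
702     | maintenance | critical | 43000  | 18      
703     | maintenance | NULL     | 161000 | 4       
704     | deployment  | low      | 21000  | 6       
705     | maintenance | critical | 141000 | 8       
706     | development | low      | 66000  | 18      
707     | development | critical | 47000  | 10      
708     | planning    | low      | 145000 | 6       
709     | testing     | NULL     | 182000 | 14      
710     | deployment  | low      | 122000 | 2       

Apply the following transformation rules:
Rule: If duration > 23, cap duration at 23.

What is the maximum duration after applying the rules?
18

Step 1: Original maximum duration = 18
Step 2: Check cap of 23 against maximum
Step 3: No records exceed the cap (max 18 <= cap 23), so no capping applies
Step 4: Maximum after transformation = 18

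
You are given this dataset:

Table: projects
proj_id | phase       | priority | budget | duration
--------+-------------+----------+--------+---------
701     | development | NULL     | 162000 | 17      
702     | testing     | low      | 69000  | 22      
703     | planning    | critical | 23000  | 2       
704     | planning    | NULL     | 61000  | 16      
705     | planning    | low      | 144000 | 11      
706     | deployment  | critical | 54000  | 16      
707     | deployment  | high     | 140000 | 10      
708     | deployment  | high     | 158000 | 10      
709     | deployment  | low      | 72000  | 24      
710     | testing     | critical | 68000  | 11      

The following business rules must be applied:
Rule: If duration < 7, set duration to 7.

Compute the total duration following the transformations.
144

Step 1: 1 records have duration < 7
Step 2: These records originally summed to 2
Step 3: After setting to minimum: 1 × 7 = 7
Step 4: Unaffected records sum: 137
Step 5: Final sum = 7 + 137 = 144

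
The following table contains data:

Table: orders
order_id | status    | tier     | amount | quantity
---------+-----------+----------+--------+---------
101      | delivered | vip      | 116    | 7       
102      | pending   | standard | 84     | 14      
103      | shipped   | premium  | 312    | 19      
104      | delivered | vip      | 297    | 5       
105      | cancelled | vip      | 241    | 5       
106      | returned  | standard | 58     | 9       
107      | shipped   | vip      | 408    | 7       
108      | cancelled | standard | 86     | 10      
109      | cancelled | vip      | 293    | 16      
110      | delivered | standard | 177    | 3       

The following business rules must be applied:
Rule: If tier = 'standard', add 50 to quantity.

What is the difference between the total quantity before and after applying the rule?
200

Step 1: Original sum of quantity = 95
Step 2: 4 records have tier = 'standard'
Step 3: Each affected record changes by 50
Step 4: Total change = 4 × 50 = 200
Step 5: New sum = 95 + 200 = 295
Step 6: Difference = |295 - 95| = 200
        (Sum increased by 200)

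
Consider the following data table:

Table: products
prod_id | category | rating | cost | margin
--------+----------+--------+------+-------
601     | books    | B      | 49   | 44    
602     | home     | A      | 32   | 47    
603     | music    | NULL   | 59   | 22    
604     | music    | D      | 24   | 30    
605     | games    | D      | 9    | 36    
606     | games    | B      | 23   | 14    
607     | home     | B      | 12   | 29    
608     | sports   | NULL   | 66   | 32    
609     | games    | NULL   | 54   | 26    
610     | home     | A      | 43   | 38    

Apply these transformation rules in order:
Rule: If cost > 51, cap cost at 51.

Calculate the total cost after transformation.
345

Step 1: 3 records have cost > 51
Step 2: These records originally summed to 179
Step 3: After capping: 3 × 51 = 153
Step 4: Unaffected records sum: 192
Step 5: Final sum = 153 + 192 = 345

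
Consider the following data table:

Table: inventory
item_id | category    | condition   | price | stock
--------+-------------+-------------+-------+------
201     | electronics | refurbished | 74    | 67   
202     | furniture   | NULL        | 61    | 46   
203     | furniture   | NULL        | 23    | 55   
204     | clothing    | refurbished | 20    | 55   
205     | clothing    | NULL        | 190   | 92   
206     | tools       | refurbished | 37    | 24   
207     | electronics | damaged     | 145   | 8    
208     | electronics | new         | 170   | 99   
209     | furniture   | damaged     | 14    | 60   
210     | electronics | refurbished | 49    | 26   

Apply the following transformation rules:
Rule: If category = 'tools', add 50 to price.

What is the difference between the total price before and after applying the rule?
50

Step 1: Original sum of price = 783
Step 2: 1 records have category = 'tools'
Step 3: Each affected record changes by 50
Step 4: Total change = 1 × 50 = 50
Step 5: New sum = 783 + 50 = 833
Step 6: Difference = |833 - 783| = 50
        (Sum increased by 50)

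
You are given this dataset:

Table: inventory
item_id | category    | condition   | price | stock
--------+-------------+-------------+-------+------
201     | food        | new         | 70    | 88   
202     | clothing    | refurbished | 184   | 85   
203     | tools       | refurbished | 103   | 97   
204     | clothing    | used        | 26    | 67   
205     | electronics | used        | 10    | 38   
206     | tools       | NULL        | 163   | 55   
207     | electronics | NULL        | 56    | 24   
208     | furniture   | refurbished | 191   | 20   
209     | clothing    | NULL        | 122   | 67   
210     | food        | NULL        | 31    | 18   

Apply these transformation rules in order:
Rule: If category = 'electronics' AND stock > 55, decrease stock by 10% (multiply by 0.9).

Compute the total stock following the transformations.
559

Step 1: Find records where category = 'electronics' AND stock > 55
Step 2: 0 records match, summing to 0
Step 3: After multiplier: 0 × 0.9 = 0.0
Step 4: Unaffected records sum: 559
Step 5: Final sum = 0.0 + 559 = 559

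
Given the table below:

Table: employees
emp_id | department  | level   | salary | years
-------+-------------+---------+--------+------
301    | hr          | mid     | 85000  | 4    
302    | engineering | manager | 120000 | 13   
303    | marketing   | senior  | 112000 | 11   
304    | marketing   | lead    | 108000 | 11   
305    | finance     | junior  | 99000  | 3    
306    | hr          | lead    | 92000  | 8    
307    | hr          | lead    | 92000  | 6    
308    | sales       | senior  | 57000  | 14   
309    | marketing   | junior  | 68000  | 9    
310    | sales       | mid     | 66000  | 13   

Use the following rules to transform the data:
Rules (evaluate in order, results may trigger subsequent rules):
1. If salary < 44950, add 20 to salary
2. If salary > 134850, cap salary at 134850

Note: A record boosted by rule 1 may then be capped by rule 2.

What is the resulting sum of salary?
899000

Step 1: Apply rule 1 to records with salary < 44950
  - 0 records get bonus of 20
  - Of these, 0 records then exceed 134850 and get capped
Step 2: Apply rule 2 to records with salary > 134850
  - 0 records (original) are capped
Step 3: Calculate final sum = 899000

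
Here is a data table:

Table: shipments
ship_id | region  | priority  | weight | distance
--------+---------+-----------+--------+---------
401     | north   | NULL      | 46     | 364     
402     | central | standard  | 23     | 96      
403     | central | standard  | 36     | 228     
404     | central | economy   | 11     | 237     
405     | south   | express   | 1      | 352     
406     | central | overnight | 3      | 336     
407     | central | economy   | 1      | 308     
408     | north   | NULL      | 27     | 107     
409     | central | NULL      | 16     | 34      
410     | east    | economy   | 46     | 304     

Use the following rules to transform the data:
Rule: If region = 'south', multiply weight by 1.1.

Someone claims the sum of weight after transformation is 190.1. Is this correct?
No, the correct result is 210.1.

Step 1: Calculate the correct sum after transformation
Step 2: Apply multiplier 1.1 to records where region = 'south'
Step 3: Correct result = 210.1
Step 4: Claimed result = 190.1
Step 5: 210.1 ≠ 190.1
Conclusion: The claimed result is incorrect. The correct answer is 210.1.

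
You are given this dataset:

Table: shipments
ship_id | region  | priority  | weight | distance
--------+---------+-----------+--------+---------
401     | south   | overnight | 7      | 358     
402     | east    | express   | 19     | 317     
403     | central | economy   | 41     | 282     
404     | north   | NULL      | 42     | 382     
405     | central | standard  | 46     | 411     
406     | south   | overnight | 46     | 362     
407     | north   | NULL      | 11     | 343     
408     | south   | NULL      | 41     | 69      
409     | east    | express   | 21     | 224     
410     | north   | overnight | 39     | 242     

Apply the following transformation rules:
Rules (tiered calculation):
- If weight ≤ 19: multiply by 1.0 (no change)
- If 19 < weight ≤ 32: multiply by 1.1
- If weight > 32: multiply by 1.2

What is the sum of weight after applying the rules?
366.1

Step 1: Tier 1 (weight ≤ 19): 3 records, sum = 37 × 1.0 = 37.0
Step 2: Tier 2 (19 < weight ≤ 32): 1 records, sum = 21 × 1.1 = 23.1
Step 3: Tier 3 (weight > 32): 6 records, sum = 255 × 1.2 = 306.0
Step 4: Final sum = 37.0 + 23.1 + 306.0 = 366.1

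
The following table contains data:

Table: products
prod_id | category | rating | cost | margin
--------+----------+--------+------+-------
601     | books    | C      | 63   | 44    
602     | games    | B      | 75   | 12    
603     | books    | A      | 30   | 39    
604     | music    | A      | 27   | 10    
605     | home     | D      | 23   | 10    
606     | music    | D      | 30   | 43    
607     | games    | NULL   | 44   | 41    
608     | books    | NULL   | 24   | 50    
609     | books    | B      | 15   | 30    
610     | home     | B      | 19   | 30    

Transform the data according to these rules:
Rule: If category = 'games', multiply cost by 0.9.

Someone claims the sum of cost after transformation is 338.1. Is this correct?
Yes, the result is correct.

Step 1: Calculate the correct sum after transformation
Step 2: Apply multiplier 0.9 to records where category = 'games'
Step 3: Correct result = 338.1
Step 4: Claimed result = 338.1
Step 5: 338.1 = 338.1 ✓
Conclusion: The claimed result is correct.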